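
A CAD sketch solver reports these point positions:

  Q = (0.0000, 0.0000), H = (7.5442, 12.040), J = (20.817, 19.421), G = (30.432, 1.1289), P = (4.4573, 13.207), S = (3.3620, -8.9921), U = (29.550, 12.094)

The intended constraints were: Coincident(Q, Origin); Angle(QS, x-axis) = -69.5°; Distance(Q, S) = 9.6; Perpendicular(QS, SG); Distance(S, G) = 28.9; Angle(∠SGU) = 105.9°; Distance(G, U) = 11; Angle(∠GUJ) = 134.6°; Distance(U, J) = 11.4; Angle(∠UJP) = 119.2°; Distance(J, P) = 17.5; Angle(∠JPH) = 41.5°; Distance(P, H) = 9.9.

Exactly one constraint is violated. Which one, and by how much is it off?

Distance(P, H) = 9.9 — off by 6.60.

Q = (0.00, 0.00) ✓; QS at -69.50° ✓; |QS| = 9.600 ✓; ∠(QS, SG) = 90.00° ✓; |SG| = 28.90 ✓; ∠SGU = 105.9° ✓; |GU| = 11.00 ✓; ∠GUJ = 134.6° ✓; |UJ| = 11.40 ✓; ∠UJP = 119.2° ✓; |JP| = 17.50 ✓; ∠JPH = 41.51° ✓; |PH| = 3.300 ✗.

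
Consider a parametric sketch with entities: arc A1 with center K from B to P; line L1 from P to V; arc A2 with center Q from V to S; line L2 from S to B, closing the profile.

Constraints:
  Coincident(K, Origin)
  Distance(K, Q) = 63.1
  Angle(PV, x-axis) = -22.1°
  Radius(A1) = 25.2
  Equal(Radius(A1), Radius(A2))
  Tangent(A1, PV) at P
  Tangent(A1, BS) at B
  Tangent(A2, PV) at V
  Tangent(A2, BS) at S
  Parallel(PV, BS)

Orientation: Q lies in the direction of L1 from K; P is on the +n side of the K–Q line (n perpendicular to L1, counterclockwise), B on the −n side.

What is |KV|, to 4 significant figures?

67.95

The slot axis is L1's direction at -22.1°, so u = (cos -22.1°, sin -22.1°) = (0.9265, -0.3762) and n = (−sin -22.1°, cos -22.1°) = (0.3762, 0.9265). K is at the origin and Q lies 63.1 along u from K, so Q = 63.1·u = (58.46, -23.74). Tangency of A1 to both parallel lines with radius 25.2 puts P and B at K ± 25.2·n: P = (9.481, 23.35), B = (-9.481, -23.35). Equal radii place V and S the same way about Q: V = Q + 25.2·n = (67.94, -0.3912), S = Q − 25.2·n = (48.98, -47.09). Then |KV| = |V − K| = 67.95.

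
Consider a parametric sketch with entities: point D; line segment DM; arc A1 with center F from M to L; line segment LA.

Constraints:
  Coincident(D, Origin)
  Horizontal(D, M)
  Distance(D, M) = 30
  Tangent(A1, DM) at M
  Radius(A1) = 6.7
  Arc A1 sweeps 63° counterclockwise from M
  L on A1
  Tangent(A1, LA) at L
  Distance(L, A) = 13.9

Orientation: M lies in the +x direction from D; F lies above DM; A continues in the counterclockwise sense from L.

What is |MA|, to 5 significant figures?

20.204

On A1, M sits at bearing -90° from F; a 63° counterclockwise sweep puts L at bearing -27°, so L = F + 6.7·(cos -27°, sin -27°) = (35.970, 3.6583). The tangent condition forces FL to be normal to LA, so LA runs along (−sin -27°, cos -27°); with |LA| = 13.9, A = (42.280, 16.043). Then |MA| = |A − M| = 20.204.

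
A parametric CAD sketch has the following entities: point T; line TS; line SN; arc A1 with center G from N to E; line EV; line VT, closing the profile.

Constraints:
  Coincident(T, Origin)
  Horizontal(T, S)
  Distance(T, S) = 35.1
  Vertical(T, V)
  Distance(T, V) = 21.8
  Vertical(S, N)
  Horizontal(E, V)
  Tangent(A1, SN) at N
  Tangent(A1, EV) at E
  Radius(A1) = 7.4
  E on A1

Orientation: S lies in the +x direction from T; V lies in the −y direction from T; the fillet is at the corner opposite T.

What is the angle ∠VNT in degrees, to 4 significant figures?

34.21°

The virtual corner opposite T is at (35.10, -21.80). Tangency of A1 to SN means the radius GN is perpendicular to SN and the tangent condition forces GE to be normal to EV, with radius 7.4, so the center G sits 7.4 in from both sides at G = (27.70, -14.40). That places the tangent points at N = (35.10, -14.40) on SN and E = (27.70, -21.80) on EV. Then cos ∠VNT = NV·NT / (|NV||NT|), giving 34.21°.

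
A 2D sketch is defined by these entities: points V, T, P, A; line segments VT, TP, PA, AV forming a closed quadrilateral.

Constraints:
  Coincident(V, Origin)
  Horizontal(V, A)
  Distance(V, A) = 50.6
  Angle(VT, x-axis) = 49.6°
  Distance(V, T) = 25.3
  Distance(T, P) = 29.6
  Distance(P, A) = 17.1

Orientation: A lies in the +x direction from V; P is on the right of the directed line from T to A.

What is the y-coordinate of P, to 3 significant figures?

-4.46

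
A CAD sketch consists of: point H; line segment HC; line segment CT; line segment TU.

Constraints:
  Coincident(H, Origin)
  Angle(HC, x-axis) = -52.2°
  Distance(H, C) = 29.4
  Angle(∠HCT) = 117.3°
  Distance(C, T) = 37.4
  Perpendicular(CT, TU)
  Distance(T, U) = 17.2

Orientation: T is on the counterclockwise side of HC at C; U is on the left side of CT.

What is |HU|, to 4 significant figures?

51.66

H is at the origin; HC runs at -52.2° with length 29.4, so C = 29.4·(cos -52.2°, sin -52.2°) = (18.02, -23.23). ∠HCT = 117.3°, so CT runs at -52.2° + (180° − 117.3°) = 10.50° from the x-axis; with |CT| = 37.4, T = C + 37.4·(cos 10.50°, sin 10.50°) = (54.79, -16.41). The perpendicularity gives TU at right angles to CT; with |TU| = 17.2 on the left of CT, U = T + 17.2·(-0.1822, 0.9833) = (51.66, 0.4970). Then |HU| = |U − H| = 51.66.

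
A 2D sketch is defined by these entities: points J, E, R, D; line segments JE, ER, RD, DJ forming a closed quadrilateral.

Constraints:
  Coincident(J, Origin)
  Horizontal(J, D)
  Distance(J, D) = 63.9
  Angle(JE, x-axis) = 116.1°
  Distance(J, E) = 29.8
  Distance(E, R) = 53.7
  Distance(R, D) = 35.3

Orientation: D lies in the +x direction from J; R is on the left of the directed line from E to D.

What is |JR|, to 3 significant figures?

48.5

Checks: |ER| = 53.70 ✓; |RD| = 35.30 ✓.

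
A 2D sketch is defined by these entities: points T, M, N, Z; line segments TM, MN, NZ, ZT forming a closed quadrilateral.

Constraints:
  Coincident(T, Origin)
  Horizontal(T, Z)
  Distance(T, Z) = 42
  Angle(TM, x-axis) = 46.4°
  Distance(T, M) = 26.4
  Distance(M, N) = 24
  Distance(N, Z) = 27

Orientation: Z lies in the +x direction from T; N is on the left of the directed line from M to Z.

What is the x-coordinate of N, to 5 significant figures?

40.883

Checks: |MN| = 24.00 ✓; |NZ| = 27.00 ✓.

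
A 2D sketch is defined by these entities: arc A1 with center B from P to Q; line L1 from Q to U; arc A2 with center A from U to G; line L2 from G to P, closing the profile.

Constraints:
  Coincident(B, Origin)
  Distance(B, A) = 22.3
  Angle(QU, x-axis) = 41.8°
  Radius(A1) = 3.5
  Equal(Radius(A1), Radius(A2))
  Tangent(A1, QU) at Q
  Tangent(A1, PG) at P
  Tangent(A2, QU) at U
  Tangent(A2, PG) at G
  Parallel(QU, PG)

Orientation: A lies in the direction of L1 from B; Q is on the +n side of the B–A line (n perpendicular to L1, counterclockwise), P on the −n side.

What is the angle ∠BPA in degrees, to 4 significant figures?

81.08°

The slot axis is L1's direction at 41.8°, so u = (cos 41.8°, sin 41.8°) = (0.7455, 0.6665) and n = (−sin 41.8°, cos 41.8°) = (-0.6665, 0.7455). B is at the origin and A lies 22.3 along u from B, so A = 22.3·u = (16.62, 14.86). Tangency of A1 to both parallel lines with radius 3.5 puts Q and P at B ± 3.5·n: Q = (-2.333, 2.609), P = (2.333, -2.609). Then cos ∠BPA = PB·PA / (|PB||PA|), giving 81.08°.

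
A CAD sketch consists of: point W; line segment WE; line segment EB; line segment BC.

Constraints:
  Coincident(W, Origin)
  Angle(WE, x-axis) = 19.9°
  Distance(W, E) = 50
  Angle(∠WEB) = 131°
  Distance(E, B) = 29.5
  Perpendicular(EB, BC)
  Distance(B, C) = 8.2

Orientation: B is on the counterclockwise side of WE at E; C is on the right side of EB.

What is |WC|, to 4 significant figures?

77.41

∠WEB = 131.0°, so EB runs at 19.9° + (180° − 131.0°) = 68.90° from the x-axis; with |EB| = 29.5, B = E + 29.5·(cos 68.90°, sin 68.90°) = (57.63, 44.54). The perpendicularity gives BC at right angles to EB; with |BC| = 8.2 on the right of EB, C = B + 8.2·(0.9330, -0.3600) = (65.28, 41.59). Then |WC| = |C − W| = 77.41.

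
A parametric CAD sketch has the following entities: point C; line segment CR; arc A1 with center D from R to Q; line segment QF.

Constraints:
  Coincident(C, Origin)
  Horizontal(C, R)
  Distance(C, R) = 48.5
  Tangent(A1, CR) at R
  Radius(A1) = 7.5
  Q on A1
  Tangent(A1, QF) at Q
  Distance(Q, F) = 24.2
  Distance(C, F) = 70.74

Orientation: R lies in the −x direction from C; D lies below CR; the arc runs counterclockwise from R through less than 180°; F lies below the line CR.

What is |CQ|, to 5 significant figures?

55.416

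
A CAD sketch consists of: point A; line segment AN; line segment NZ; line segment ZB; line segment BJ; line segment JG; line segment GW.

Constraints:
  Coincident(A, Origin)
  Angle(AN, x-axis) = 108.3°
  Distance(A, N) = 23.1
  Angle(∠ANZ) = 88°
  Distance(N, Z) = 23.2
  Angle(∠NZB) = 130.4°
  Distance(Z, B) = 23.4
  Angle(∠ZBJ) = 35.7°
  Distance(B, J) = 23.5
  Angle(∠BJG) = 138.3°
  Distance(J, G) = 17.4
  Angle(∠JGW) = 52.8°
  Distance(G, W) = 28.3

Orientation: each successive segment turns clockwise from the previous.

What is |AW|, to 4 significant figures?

40.89

A is at the origin; AN runs at 108.3° with length 23.1, so N = (-7.253, 21.93). ∠ANZ = 88.0° gives NZ at 16.30° from the x-axis; with |NZ| = 23.2, Z = (15.01, 28.44). ∠NZB = 130.4° gives ZB at -33.30° from the x-axis; with |ZB| = 23.4, B = (34.57, 15.60). ∠ZBJ = 35.7° gives BJ at -177.6° from the x-axis; with |BJ| = 23.5, J = (11.09, 14.61). ∠BJG = 138.3° gives JG at 140.7° from the x-axis; with |JG| = 17.4, G = (-2.372, 25.63). ∠JGW = 52.8° gives GW at 13.50° from the x-axis; with |GW| = 28.3, W = (25.15, 32.24). Then |AW| = |W − A| = 40.89.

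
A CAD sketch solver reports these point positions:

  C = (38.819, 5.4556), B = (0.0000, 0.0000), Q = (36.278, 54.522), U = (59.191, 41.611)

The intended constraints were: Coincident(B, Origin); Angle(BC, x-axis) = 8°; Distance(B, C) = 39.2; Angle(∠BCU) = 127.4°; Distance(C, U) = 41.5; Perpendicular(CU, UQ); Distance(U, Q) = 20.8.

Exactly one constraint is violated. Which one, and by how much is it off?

Distance(U, Q) = 20.8 — off by 5.50.

B = (0.00, 0.00) ✓; BC at 8.000° ✓; |BC| = 39.20 ✓; ∠BCU = 127.4° ✓; |CU| = 41.50 ✓; ∠(CU, UQ) = 90.00° ✓; |UQ| = 26.30 ✗.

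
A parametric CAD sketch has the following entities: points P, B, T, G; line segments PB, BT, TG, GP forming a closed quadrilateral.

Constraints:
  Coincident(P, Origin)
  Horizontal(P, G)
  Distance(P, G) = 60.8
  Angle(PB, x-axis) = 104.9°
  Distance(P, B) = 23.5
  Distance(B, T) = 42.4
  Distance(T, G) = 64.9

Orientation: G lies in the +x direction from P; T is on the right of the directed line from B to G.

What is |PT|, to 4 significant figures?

19.44

Checks: |BT| = 42.40 ✓; |TG| = 64.90 ✓.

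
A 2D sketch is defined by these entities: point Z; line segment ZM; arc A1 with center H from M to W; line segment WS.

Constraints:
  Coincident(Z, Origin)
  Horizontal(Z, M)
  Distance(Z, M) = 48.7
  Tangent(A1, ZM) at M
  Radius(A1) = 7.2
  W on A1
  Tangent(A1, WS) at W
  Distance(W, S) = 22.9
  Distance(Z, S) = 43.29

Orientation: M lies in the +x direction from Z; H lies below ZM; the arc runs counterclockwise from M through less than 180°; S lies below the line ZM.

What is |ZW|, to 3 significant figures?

42.2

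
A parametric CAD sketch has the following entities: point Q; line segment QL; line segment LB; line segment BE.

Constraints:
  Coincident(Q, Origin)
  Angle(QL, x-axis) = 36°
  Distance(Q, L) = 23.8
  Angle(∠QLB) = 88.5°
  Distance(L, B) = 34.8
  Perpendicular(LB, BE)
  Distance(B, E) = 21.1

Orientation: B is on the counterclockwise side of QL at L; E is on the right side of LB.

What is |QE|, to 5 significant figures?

56.421

Q is at the origin; QL runs at 36.0° with length 23.8, so L = 23.8·(cos 36.0°, sin 36.0°) = (19.255, 13.989). ∠QLB = 88.5°, so LB runs at 36.0° + (180° − 88.5°) = 127.50° from the x-axis; with |LB| = 34.8, B = L + 34.8·(cos 127.50°, sin 127.50°) = (-1.9303, 41.598). The perpendicularity gives BE at right angles to LB; with |BE| = 21.1 on the right of LB, E = B + 21.1·(0.79335, 0.60876) = (14.809, 54.443). Then |QE| = |E − Q| = 56.421.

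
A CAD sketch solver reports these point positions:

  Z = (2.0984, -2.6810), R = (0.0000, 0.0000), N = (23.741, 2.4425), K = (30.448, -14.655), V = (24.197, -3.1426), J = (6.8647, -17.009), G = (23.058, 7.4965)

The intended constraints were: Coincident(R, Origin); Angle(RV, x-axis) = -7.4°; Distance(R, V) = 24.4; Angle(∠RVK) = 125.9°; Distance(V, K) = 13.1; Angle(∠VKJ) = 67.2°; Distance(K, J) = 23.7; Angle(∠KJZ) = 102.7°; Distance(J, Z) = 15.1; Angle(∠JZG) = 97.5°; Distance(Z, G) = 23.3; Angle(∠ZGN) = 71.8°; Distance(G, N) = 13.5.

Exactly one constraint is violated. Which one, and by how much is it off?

Distance(G, N) = 13.5 — off by 8.40.

R = (0.00, 0.00) ✓; RV at -7.400° ✓; |RV| = 24.40 ✓; ∠RVK = 125.9° ✓; |VK| = 13.10 ✓; ∠VKJ = 67.20° ✓; |KJ| = 23.70 ✓; ∠KJZ = 102.7° ✓; |JZ| = 15.10 ✓; ∠JZG = 97.50° ✓; |ZG| = 23.30 ✓; ∠ZGN = 71.80° ✓; |GN| = 5.100 ✗.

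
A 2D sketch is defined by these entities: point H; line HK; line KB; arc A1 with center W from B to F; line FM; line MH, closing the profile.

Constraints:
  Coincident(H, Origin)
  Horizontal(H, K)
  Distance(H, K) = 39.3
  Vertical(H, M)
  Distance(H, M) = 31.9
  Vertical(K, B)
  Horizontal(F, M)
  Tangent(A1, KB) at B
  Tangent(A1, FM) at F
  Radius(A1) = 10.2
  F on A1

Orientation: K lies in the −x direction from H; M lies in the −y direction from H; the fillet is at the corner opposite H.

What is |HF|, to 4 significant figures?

43.18

The virtual corner opposite H is at (-39.30, -31.90). The tangent condition forces WB to be normal to KB and since A1 is tangent to FM there, WF ⟂ FM, with radius 10.2, so the center W sits 10.2 in from both sides at W = (-29.10, -21.70). That places the tangent points at B = (-39.30, -21.70) on KB and F = (-29.10, -31.90) on FM. Then |HF| = |F − H| = 43.18.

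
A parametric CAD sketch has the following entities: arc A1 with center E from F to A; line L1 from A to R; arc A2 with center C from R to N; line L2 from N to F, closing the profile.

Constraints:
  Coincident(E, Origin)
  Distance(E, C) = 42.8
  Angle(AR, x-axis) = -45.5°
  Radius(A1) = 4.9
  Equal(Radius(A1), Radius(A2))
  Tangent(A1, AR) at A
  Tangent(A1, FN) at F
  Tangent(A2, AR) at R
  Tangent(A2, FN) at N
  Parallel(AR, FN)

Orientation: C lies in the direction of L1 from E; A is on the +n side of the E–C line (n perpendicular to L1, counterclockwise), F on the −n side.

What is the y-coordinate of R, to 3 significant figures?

-27.1

The slot axis is L1's direction at -45.5°, so u = (cos -45.5°, sin -45.5°) = (0.701, -0.713) and n = (−sin -45.5°, cos -45.5°) = (0.713, 0.701). E is at the origin and C lies 42.8 along u from E, so C = 42.8·u = (30.0, -30.5). Tangency of A1 to both parallel lines with radius 4.9 puts A and F at E ± 4.9·n: A = (3.49, 3.43), F = (-3.49, -3.43). Equal radii place R and N the same way about C: R = C + 4.9·n = (33.5, -27.1), N = C − 4.9·n = (26.5, -34.0). So R.y = -27.1.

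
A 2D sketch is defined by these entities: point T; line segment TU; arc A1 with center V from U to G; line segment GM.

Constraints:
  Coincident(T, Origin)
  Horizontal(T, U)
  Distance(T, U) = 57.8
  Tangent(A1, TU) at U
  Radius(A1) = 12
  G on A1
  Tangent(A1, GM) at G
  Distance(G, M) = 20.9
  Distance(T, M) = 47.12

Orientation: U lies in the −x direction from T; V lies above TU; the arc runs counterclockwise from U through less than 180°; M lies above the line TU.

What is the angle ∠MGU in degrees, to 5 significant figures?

146.15°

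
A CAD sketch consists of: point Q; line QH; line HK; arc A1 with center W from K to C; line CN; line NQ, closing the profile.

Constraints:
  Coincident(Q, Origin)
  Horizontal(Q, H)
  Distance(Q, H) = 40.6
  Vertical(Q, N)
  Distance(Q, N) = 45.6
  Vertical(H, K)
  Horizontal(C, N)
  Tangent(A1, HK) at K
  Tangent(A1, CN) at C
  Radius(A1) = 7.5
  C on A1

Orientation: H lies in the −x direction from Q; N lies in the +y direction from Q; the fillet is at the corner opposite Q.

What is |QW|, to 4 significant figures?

50.47

Q is at the origin; QH is horizontal with |QH| = 40.6 and H on the −x side, so H = (-40.60, 0.000). Q and N share the same x with |QN| = 45.6 and N on the +y side, so N = (0.000, 45.60). The virtual corner opposite Q is at (-40.60, 45.60). The tangent condition forces WK to be normal to HK and the tangent condition forces WC to be normal to CN, with radius 7.5, so the center W sits 7.5 in from both sides at W = (-33.10, 38.10). Then |QW| = |W − Q| = 50.47.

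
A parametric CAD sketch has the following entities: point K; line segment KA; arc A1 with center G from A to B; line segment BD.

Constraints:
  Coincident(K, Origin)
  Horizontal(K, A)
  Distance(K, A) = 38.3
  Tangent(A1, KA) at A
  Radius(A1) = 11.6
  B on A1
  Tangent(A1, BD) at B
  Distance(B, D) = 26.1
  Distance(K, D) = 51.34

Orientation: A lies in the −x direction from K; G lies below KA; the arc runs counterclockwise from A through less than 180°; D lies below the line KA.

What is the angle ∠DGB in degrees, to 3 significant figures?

66.0°

K is at the origin; K and A share the same y with |KA| = 38.3 and A on the −x side, so A = (-38.3, 0.00). The tangent condition forces GA to be normal to KA, so G = A + (0, -11.6) = (-38.3, -11.6). Since GB ⟂ BD (tangency), |GD| = √(11.6² + 26.1²) = 28.6 regardless of where B sits on A1. So D lies on both circle(K, 51.34) and circle(G, 28.6); the below-KA intersection is D = (-32.7, -39.6). B is the foot of the tangent from D: B = (-47.8, -18.3).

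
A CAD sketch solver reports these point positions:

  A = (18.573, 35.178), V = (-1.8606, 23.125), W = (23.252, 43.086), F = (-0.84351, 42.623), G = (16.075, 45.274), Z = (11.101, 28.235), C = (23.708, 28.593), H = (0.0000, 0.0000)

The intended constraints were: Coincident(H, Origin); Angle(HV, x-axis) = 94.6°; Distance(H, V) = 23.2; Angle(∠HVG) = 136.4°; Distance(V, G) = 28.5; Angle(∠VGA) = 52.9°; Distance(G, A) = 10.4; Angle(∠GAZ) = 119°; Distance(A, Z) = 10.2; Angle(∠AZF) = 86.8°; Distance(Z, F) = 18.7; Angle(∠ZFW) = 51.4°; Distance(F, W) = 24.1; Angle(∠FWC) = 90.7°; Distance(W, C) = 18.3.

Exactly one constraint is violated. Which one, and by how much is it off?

Distance(W, C) = 18.3 — off by 3.80.

H = (0.00, 0.00) ✓; HV at 94.60° ✓; |HV| = 23.20 ✓; ∠HVG = 136.4° ✓; |VG| = 28.50 ✓; ∠VGA = 52.90° ✓; |GA| = 10.40 ✓; ∠GAZ = 119.0° ✓; |AZ| = 10.20 ✓; ∠AZF = 86.80° ✓; |ZF| = 18.70 ✓; ∠ZFW = 51.40° ✓; |FW| = 24.10 ✓; ∠FWC = 90.70° ✓; |WC| = 14.50 ✗.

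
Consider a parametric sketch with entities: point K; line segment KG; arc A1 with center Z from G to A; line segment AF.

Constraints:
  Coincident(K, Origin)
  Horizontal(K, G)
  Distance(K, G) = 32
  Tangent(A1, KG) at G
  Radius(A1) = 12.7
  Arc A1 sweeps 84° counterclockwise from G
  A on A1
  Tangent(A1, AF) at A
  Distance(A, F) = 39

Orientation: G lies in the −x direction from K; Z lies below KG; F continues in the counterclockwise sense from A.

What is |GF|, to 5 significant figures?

52.868

K is at the origin; KG is horizontal with |KG| = 32.0 and G on the −x side, so G = (-32.000, 0.0000). Since A1 is tangent to KG there, ZG ⟂ KG, so Z = G + (0, -12.7) = (-32.000, -12.700). On A1, G sits at bearing 90° from Z; an 84° counterclockwise sweep puts A at bearing 174°, so A = Z + 12.7·(cos 174°, sin 174°) = (-44.630, -11.372). Tangency of A1 to AF means the radius ZA is perpendicular to AF, so AF runs along (−sin 174°, cos 174°); with |AF| = 39.0, F = (-48.707, -50.159). Then |GF| = |F − G| = 52.868.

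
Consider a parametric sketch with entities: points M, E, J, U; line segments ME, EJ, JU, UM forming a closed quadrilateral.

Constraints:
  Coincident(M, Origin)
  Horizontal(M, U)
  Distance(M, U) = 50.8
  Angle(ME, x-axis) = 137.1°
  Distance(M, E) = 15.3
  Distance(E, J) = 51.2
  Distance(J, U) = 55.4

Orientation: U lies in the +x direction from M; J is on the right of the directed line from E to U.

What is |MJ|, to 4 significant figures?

37.69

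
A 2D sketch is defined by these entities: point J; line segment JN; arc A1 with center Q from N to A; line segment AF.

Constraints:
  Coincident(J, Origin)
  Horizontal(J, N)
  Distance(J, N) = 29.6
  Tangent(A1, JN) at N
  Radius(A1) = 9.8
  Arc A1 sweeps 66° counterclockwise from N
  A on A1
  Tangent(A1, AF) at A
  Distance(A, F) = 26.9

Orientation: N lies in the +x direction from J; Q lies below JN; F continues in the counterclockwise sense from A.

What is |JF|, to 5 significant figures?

31.901

J is at the origin; JN is horizontal with |JN| = 29.6 and N on the +x side, so N = (29.600, 0.0000). A1 meets JN tangentially, so QN is at right angles to JN, so Q = N + (0, -9.8) = (29.600, -9.8000). On A1, N sits at bearing 90° from Q; a 66° counterclockwise sweep puts A at bearing 156°, so A = Q + 9.8·(cos 156°, sin 156°) = (20.647, -5.8140). Since A1 is tangent to AF there, QA ⟂ AF, so AF runs along (−sin 156°, cos 156°); with |AF| = 26.9, F = (9.7060, -30.388). Then |JF| = |F − J| = 31.901.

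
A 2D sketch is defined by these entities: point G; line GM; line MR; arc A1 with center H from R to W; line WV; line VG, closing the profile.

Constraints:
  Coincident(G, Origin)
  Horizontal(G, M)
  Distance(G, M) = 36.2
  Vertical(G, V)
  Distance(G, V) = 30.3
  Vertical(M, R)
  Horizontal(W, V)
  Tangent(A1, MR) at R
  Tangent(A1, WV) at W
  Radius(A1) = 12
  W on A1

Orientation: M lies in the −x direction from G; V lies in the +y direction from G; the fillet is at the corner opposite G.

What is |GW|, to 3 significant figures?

38.8

G is at the origin; G and M share the same y with |GM| = 36.2 and M on the −x side, so M = (-36.2, 0.00). GV is vertical with |GV| = 30.3 and V on the +y side, so V = (0.00, 30.3). The virtual corner opposite G is at (-36.2, 30.3). Tangency of A1 to MR means the radius HR is perpendicular to MR and since A1 is tangent to WV there, HW ⟂ WV, with radius 12.0, so the center H sits 12.0 in from both sides at H = (-24.2, 18.3). That places the tangent points at R = (-36.2, 18.3) on MR and W = (-24.2, 30.3) on WV. Then |GW| = |W − G| = 38.8.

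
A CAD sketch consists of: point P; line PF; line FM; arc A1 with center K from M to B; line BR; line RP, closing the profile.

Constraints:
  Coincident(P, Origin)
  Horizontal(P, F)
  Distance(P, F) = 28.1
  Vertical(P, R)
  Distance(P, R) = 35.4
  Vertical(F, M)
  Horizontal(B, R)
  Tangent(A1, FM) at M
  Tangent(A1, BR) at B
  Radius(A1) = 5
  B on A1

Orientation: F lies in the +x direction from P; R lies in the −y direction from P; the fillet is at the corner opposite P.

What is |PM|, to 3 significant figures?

41.4

P is at the origin; P and F share the same y with |PF| = 28.1 and F on the +x side, so F = (28.1, 0.00). PR is vertical with |PR| = 35.4 and R on the −y side, so R = (0.00, -35.4). The virtual corner opposite P is at (28.1, -35.4). Tangency of A1 to FM means the radius KM is perpendicular to FM and tangency of A1 to BR means the radius KB is perpendicular to BR, with radius 5.0, so the center K sits 5.0 in from both sides at K = (23.1, -30.4). That places the tangent points at M = (28.1, -30.4) on FM and B = (23.1, -35.4) on BR. Then |PM| = |M − P| = 41.4.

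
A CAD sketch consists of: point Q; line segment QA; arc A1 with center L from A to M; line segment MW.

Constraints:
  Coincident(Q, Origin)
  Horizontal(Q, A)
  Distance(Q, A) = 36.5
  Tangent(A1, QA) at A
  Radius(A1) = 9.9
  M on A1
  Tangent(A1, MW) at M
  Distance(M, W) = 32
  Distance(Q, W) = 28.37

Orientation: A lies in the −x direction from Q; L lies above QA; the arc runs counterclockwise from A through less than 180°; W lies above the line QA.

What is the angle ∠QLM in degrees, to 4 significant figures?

26.42°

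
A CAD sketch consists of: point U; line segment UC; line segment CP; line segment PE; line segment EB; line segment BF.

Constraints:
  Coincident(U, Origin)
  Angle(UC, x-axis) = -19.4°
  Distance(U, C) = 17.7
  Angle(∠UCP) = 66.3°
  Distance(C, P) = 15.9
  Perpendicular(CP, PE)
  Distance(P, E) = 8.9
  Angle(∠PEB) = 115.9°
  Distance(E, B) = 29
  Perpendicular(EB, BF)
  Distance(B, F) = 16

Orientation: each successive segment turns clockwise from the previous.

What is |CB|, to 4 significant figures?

23.85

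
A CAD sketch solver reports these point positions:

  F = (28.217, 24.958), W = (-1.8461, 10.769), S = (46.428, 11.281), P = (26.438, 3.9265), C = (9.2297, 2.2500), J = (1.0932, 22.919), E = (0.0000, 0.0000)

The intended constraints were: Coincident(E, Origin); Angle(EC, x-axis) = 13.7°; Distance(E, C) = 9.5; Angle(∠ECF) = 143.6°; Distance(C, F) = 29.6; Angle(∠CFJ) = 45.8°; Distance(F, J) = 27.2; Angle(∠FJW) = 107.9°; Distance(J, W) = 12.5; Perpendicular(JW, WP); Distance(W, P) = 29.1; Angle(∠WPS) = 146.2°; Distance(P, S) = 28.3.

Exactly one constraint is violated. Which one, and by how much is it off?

Distance(P, S) = 28.3 — off by 7.00.

E = (0.00, 0.00) ✓; EC at 13.70° ✓; |EC| = 9.500 ✓; ∠ECF = 143.6° ✓; |CF| = 29.60 ✓; ∠CFJ = 45.80° ✓; |FJ| = 27.20 ✓; ∠FJW = 107.9° ✓; |JW| = 12.50 ✓; ∠(JW, WP) = 90.00° ✓; |WP| = 29.10 ✓; ∠WPS = 146.2° ✓; |PS| = 21.30 ✗.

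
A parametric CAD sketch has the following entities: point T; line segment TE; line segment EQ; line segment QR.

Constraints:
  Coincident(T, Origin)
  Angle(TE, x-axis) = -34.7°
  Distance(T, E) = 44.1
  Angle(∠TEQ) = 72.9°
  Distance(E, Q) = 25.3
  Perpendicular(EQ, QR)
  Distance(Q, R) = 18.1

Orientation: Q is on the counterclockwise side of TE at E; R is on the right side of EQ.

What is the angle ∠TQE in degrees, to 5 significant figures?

73.691°

T is at the origin; TE runs at -34.7° with length 44.1, so E = 44.1·(cos -34.7°, sin -34.7°) = (36.257, -25.105). ∠TEQ = 72.9°, so EQ runs at -34.7° + (180° − 72.9°) = 72.400° from the x-axis; with |EQ| = 25.3, Q = E + 25.3·(cos 72.400°, sin 72.400°) = (43.907, -0.98950). Then cos ∠TQE = QT·QE / (|QT||QE|), giving 73.691°.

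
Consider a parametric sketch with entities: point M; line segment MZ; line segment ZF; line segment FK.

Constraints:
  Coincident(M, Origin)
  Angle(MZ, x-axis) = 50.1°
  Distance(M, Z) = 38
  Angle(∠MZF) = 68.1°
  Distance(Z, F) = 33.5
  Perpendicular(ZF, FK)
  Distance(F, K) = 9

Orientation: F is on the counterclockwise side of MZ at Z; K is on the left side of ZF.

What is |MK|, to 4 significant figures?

32.60

M is at the origin; MZ runs at 50.1° with length 38.0, so Z = 38.0·(cos 50.1°, sin 50.1°) = (24.38, 29.15). ∠MZF = 68.1°, so ZF runs at 50.1° + (180° − 68.1°) = 162.0° from the x-axis; with |ZF| = 33.5, F = Z + 33.5·(cos 162.0°, sin 162.0°) = (-7.485, 39.50). ZF is perpendicular to FK; with |FK| = 9.0 on the left of ZF, K = F + 9.0·(-0.3090, -0.9511) = (-10.27, 30.94). Then |MK| = |K − M| = 32.60.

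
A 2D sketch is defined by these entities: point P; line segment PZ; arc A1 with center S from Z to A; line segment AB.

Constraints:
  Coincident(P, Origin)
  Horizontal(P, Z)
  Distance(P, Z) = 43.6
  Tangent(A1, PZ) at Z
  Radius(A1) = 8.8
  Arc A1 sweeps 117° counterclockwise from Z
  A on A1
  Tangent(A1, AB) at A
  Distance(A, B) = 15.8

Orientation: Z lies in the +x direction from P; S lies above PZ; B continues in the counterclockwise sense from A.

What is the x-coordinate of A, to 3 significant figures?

51.4

The tangent condition forces SZ to be normal to PZ, so S = Z + (0, 8.8) = (43.6, 8.80). On A1, Z sits at bearing -90° from S; a 117° counterclockwise sweep puts A at bearing 27°, so A = S + 8.8·(cos 27°, sin 27°) = (51.4, 12.8). So A.x = 51.4.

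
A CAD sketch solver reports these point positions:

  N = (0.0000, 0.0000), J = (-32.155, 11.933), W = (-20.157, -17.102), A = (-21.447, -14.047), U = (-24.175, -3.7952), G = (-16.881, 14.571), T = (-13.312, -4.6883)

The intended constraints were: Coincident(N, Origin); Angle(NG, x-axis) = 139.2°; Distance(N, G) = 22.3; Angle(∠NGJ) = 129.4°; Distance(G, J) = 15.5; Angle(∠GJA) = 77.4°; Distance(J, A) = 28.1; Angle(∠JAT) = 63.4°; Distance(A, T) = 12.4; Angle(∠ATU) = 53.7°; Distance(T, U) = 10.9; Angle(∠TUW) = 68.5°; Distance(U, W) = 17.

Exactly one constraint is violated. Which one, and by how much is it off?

Distance(U, W) = 17 — off by 3.10.

N = (0.00, 0.00) ✓; NG at 139.2° ✓; |NG| = 22.30 ✓; ∠NGJ = 129.4° ✓; |GJ| = 15.50 ✓; ∠GJA = 77.40° ✓; |JA| = 28.10 ✓; ∠JAT = 63.40° ✓; |AT| = 12.40 ✓; ∠ATU = 53.70° ✓; |TU| = 10.90 ✓; ∠TUW = 68.50° ✓; |UW| = 13.90 ✗.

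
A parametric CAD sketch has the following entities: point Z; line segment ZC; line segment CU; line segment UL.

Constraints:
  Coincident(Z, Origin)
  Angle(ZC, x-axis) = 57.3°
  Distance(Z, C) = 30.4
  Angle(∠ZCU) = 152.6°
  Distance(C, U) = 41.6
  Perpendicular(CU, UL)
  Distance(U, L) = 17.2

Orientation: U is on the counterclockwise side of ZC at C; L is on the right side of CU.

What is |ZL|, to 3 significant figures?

75.3

Z is at the origin; ZC runs at 57.3° with length 30.4, so C = 30.4·(cos 57.3°, sin 57.3°) = (16.4, 25.6). ∠ZCU = 152.6°, so CU runs at 57.3° + (180° − 152.6°) = 84.7° from the x-axis; with |CU| = 41.6, U = C + 41.6·(cos 84.7°, sin 84.7°) = (20.3, 67.0). CU is perpendicular to UL; with |UL| = 17.2 on the right of CU, L = U + 17.2·(0.996, -0.0924) = (37.4, 65.4). Then |ZL| = |L − Z| = 75.3.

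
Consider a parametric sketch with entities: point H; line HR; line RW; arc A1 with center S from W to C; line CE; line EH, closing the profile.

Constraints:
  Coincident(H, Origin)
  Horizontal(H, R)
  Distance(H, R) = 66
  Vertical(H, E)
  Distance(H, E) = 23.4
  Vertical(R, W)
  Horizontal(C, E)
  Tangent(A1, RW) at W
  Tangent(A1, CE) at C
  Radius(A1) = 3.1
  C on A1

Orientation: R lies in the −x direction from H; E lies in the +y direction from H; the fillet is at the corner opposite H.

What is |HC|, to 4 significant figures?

67.11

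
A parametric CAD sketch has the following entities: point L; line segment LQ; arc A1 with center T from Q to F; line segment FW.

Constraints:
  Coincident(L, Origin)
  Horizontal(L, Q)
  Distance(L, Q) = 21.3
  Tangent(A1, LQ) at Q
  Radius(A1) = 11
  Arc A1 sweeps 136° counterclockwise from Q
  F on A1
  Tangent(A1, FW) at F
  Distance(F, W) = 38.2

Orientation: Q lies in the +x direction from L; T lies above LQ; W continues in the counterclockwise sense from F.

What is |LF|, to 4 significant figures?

34.57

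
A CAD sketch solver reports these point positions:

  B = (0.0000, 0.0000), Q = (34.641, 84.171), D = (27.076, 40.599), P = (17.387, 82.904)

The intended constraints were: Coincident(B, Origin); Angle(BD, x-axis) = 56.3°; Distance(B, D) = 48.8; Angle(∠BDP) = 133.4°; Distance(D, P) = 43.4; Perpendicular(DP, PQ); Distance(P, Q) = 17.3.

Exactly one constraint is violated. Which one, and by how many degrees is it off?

Perpendicular(DP, PQ) — off by 8.70°.

B = (0.00, 0.00) ✓; BD at 56.30° ✓; |BD| = 48.80 ✓; ∠BDP = 133.4° ✓; |DP| = 43.40 ✓; ∠(DP, PQ) = 98.70° ✗; |PQ| = 17.30 ✓.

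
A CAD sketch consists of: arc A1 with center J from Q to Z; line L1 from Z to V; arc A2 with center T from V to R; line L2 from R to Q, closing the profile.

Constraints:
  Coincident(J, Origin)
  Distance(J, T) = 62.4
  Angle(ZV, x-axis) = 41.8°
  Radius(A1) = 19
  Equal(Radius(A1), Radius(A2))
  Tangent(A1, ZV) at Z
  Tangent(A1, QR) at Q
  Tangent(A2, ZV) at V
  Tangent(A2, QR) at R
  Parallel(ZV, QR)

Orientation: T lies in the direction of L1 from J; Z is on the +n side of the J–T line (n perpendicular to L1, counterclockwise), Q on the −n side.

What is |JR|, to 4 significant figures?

65.23

Tangency of A1 to both parallel lines with radius 19.0 puts Z and Q at J ± 19.0·n: Z = (-12.66, 14.16), Q = (12.66, -14.16). Equal radii place V and R the same way about T: V = T + 19.0·n = (33.85, 55.76), R = T − 19.0·n = (59.18, 27.43). Then |JR| = |R − J| = 65.23.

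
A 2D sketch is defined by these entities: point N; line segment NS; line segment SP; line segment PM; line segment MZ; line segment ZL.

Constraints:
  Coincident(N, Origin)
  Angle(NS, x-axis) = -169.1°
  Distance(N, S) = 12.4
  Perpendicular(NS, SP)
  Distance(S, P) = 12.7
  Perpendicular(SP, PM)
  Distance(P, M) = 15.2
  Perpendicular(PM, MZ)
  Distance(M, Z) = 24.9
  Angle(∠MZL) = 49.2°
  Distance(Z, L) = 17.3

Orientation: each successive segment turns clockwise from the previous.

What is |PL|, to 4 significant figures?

13.76

N is at the origin; NS runs at -169.1° with length 12.4, so S = (-12.18, -2.345). NS ⟂ SP, so SP runs at 100.9°; with |SP| = 12.7, P = (-14.58, 10.13). The perpendicularity gives PM at right angles to SP, so PM runs at 10.90°; with |PM| = 15.2, M = (0.3480, 13.00). PM ⟂ MZ, so MZ runs at -79.10°; with |MZ| = 24.9, Z = (5.056, -11.45). ∠MZL = 49.2° gives ZL at 150.1° from the x-axis; with |ZL| = 17.3, L = (-9.941, -2.827). Then |PL| = |L − P| = 13.76.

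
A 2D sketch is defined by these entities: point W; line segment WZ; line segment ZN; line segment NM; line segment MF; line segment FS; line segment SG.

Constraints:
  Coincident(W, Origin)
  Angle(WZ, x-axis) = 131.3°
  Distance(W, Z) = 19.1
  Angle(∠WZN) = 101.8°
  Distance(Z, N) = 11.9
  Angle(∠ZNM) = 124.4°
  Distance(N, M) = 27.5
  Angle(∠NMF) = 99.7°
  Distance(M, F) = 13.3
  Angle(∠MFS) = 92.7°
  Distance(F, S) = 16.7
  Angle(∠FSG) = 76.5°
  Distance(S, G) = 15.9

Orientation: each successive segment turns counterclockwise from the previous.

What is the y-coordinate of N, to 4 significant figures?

8.489

W is at the origin; WZ runs at 131.3° with length 19.1, so Z = (-12.61, 14.35). ∠WZN = 101.8° gives ZN at -150.5° from the x-axis; with |ZN| = 11.9, N = (-22.96, 8.489). So N.y = 8.489.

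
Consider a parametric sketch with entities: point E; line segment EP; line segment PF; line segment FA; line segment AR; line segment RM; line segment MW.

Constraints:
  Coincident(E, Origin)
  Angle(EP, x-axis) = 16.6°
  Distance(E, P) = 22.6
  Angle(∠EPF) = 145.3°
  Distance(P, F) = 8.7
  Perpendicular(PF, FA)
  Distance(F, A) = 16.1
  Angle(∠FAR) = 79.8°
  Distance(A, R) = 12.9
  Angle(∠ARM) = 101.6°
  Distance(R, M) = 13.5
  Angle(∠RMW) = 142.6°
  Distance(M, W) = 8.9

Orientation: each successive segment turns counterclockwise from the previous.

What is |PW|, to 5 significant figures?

6.9399

E is at the origin; EP runs at 16.6° with length 22.6, so P = (21.658, 6.4566). ∠EPF = 145.3° gives PF at 51.300° from the x-axis; with |PF| = 8.7, F = (27.098, 13.246). PF is perpendicular to FA, so FA runs at 141.30°; with |FA| = 16.1, A = (14.533, 23.313). ∠FAR = 79.8° gives AR at -118.50° from the x-axis; with |AR| = 12.9, R = (8.3774, 11.976). ∠ARM = 101.6° gives RM at -40.100° from the x-axis; with |RM| = 13.5, M = (18.704, 3.2803). ∠RMW = 142.6° gives MW at -2.7000° from the x-axis; with |MW| = 8.9, W = (27.594, 2.8611). Then |PW| = |W − P| = 6.9399.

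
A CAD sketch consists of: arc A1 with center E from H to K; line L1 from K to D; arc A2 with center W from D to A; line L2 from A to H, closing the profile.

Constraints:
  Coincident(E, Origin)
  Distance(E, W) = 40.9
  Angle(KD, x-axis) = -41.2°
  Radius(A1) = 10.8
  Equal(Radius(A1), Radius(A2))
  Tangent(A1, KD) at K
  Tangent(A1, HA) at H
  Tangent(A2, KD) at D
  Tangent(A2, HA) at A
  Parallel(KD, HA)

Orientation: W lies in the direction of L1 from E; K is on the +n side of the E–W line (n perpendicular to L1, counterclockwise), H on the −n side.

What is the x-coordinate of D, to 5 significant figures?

37.888

The slot axis is L1's direction at -41.2°, so u = (cos -41.2°, sin -41.2°) = (0.75241, -0.65869) and n = (−sin -41.2°, cos -41.2°) = (0.65869, 0.75241). E is at the origin and W lies 40.9 along u from E, so W = 40.9·u = (30.774, -26.940). Tangency of A1 to both parallel lines with radius 10.8 puts K and H at E ± 10.8·n: K = (7.1138, 8.1261), H = (-7.1138, -8.1261). Equal radii place D and A the same way about W: D = W + 10.8·n = (37.888, -18.814), A = W − 10.8·n = (23.660, -35.066). So D.x = 37.888.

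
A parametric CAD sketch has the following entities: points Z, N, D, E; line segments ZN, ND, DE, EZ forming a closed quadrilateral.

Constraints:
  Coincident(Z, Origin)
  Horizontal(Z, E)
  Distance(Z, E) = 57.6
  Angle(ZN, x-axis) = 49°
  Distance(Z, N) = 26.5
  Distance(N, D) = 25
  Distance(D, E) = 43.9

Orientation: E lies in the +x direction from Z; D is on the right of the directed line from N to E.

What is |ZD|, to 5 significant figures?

14.750

Z is at the origin; ZE is horizontal with |ZE| = 57.6 and E in +x, so E = (57.6, 0). ZN runs at 49.0° with |ZN| = 26.5, so N = (17.386, 20.000). D is determined by |ND| = 25.0 and |DE| = 43.9 together: it lies at the intersection of circle(N, 25.0) and circle(E, 43.9). With |NE| = 44.913, the foot of the radical line on NE is 7.9596 from N and the perpendicular offset is √(25.0² − 7.9596²) = 23.699. Taking the right-of-NE solution: D = (13.959, -4.7643).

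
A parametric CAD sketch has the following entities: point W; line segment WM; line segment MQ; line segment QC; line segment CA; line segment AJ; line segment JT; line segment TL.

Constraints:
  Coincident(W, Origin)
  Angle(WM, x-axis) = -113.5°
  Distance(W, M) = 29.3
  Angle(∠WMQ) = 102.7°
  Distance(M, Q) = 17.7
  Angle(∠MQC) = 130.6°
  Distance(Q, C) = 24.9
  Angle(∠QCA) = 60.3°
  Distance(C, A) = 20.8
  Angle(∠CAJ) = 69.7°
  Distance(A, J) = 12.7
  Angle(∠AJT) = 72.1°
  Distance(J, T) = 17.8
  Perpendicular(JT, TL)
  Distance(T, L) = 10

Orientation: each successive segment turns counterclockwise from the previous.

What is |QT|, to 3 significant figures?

23.0

W is at the origin; WM runs at -113.5° with length 29.3, so M = (-11.7, -26.9). ∠WMQ = 102.7° gives MQ at -36.2° from the x-axis; with |MQ| = 17.7, Q = (2.60, -37.3). ∠MQC = 130.6° gives QC at 13.2° from the x-axis; with |QC| = 24.9, C = (26.8, -31.6). ∠QCA = 60.3° gives CA at 133° from the x-axis; with |CA| = 20.8, A = (12.7, -16.4). ∠CAJ = 69.7° gives AJ at -117° from the x-axis; with |AJ| = 12.7, J = (6.96, -27.7). ∠AJT = 72.1° gives JT at -8.90° from the x-axis; with |JT| = 17.8, T = (24.5, -30.5). Then |QT| = |T − Q| = 23.0.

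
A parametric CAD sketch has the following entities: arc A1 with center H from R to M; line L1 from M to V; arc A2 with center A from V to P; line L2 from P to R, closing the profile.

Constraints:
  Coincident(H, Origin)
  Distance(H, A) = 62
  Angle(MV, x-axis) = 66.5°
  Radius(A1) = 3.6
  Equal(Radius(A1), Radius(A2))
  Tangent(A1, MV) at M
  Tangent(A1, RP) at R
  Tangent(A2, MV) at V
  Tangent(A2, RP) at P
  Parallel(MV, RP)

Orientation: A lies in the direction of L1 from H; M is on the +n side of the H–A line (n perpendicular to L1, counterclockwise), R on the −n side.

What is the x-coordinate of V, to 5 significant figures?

21.421

The slot axis is L1's direction at 66.5°, so u = (cos 66.5°, sin 66.5°) = (0.39875, 0.91706) and n = (−sin 66.5°, cos 66.5°) = (-0.91706, 0.39875). H is at the origin and A lies 62.0 along u from H, so A = 62.0·u = (24.722, 56.858). Tangency of A1 to both parallel lines with radius 3.6 puts M and R at H ± 3.6·n: M = (-3.3014, 1.4355), R = (3.3014, -1.4355). Equal radii place V and P the same way about A: V = A + 3.6·n = (21.421, 58.293), P = A − 3.6·n = (28.024, 55.422). So V.x = 21.421.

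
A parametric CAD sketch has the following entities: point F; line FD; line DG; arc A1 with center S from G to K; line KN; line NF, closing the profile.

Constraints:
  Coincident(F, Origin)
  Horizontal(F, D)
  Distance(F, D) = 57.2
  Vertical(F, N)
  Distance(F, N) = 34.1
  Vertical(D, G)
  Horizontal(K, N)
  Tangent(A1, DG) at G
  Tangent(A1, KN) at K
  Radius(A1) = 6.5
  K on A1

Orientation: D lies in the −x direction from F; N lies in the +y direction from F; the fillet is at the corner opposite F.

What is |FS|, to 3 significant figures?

57.7

F and N share the same x with |FN| = 34.1 and N on the +y side, so N = (0.00, 34.1). The virtual corner opposite F is at (-57.2, 34.1). A1 meets DG tangentially, so SG is at right angles to DG and A1 meets KN tangentially, so SK is at right angles to KN, with radius 6.5, so the center S sits 6.5 in from both sides at S = (-50.7, 27.6). Then |FS| = |S − F| = 57.7.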